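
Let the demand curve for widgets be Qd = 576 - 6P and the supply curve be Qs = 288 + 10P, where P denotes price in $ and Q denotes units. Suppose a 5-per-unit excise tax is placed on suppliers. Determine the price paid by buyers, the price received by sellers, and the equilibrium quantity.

P_b = 21.125, P_s = 16.125, Q = 449.25

Suppliers keep P_s = P_b - 5 per unit, so supply in terms of the buyer price is Qs = 238 + 10P_b.
Market clearing requires 576 - 6P_b = 238 + 10P_b; hence 338 = 16P_b and P_b = 21.125.
So P_s = 16.125 and the quantity traded is Q = 576 - 6(21.125) = 449.25.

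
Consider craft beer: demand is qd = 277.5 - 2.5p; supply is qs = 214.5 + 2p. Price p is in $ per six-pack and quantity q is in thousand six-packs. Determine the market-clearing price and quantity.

p* = 14, q* = 242.5

At equilibrium qd = qs, so 277.5 - 2.5p = 214.5 + 2p; collecting terms, 63 = 4.5p and p* = 14.
From the demand curve, q* = 277.5 - 2.5(14) = 242.5.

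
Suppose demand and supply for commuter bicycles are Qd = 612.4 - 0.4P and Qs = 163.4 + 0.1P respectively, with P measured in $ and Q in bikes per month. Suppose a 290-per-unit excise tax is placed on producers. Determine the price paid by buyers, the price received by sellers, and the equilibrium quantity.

The tax drives a wedge P_b - P_s = 290. Substituting P_s = P_b - 290 into supply: Qs = 134.4 + 0.1P_b.
Equate demand and the shifted supply: 612.4 - 0.4P_b = 134.4 + 0.1P_b, giving 0.5P_b = 478, so P_b = 956.
So P_s = 666 and the quantity traded is Q = 612.4 - 0.4(956) = 230.

P_b = 956, P_s = 666, Q = 230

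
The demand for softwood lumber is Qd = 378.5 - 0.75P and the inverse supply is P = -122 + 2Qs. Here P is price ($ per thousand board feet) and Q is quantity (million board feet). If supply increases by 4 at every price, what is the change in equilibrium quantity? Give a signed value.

Solving each curve for Q: Qs = 61 + 0.5P.
Equating demand and supply, 378.5 - 0.75P = 61 + 0.5P gives 1.25P = 317.5, so P* = 254.
Plugging P* into demand: Q* = 378.5 - 0.75(254) = 188.
After the shift, supply is Qs = 65 + 0.5P.
New equilibrium: 313.5 = 1.25P, so P = 250.8 and Q = 190.4.
ΔQ = 190.4 - 188 = 2.4.

ΔQ = 2.4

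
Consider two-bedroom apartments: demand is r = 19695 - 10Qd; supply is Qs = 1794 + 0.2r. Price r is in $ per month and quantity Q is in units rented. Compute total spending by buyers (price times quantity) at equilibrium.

Inverting to quantity form: Qd = 1969.5 - 0.1r.
Equating demand and supply, 1969.5 - 0.1r = 1794 + 0.2r gives 0.3r = 175.5, so r* = 585.
Plugging r* into demand: Q* = 1969.5 - 0.1(585) = 1911.
Total spending by buyers = r* × Q* = 585 × 1911 = 1117935.

Total spending by buyers = 1117935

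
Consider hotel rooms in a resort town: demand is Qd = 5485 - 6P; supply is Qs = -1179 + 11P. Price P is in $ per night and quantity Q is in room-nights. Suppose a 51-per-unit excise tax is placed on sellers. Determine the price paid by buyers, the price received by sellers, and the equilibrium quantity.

The tax drives a wedge P_b - P_s = 51. Substituting P_s = P_b - 51 into supply: Qs = -1740 + 11P_b.
Market clearing requires 5485 - 6P_b = -1740 + 11P_b; hence 7225 = 17P_b and P_b = 425.
Then P_s = 425 - 51 = 374 and Q = 5485 - 6(425) = 2935.

P_b = 425, P_s = 374, Q = 2935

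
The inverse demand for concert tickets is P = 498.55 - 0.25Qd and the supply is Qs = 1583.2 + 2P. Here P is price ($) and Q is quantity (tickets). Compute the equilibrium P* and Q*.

P* = 68.5, Q* = 1720.2

In direct form, Qd = 1994.2 - 4P.
Equating demand and supply, 1994.2 - 4P = 1583.2 + 2P gives 6P = 411, so P* = 68.5.
Plugging P* into demand: Q* = 1994.2 - 4(68.5) = 1720.2.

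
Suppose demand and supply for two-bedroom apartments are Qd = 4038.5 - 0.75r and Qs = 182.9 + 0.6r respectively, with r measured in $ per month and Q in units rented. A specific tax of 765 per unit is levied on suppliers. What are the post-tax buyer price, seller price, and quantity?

r_b = 3196, r_s = 2431, Q = 1641.5

The tax drives a wedge r_b - r_s = 765. Substituting r_s = r_b - 765 into supply: Qs = -276.1 + 0.6r_b.
Market clearing requires 4038.5 - 0.75r_b = -276.1 + 0.6r_b; hence 4314.6 = 1.35r_b and r_b = 3196.
So r_s = 2431 and the quantity traded is Q = 4038.5 - 0.75(3196) = 1641.5.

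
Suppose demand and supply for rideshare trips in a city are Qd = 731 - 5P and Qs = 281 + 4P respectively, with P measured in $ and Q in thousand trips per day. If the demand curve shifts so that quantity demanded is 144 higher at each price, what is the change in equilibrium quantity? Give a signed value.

Equating demand and supply, 731 - 5P = 281 + 4P gives 9P = 450, so P* = 50.
Plugging P* into demand: Q* = 731 - 5(50) = 481.
After the shift, demand is Qd = 875 - 5P.
Re-solving, 9P = 594 gives P = 66 and Q = 545.
ΔQ = 545 - 481 = 64.

ΔQ = 64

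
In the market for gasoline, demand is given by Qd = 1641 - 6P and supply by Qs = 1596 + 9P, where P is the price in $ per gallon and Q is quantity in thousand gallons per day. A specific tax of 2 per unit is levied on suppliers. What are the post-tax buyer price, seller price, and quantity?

P_b = 4.2, P_s = 2.2, Q = 1615.8

With a tax of 2 on suppliers, they supply based on the net price P_s = P_b - 2, so Qs = 1578 + 9P_b.
Set Qd = Qs: 1641 - 6P_b = 1578 + 9P_b, so 63 = 15P_b and P_b = 4.2.
Then P_s = 4.2 - 2 = 2.2 and Q = 1641 - 6(4.2) = 1615.8.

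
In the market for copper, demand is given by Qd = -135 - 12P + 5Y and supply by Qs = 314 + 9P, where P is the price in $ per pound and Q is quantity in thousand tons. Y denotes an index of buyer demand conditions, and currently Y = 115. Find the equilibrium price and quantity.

With Y = 115, demand is Qd = 440 - 12P.
Equating demand and supply, 440 - 12P = 314 + 9P gives 21P = 126, so P* = 6.
Substitute back: Q* = 440 - 12(6) = 368.

P* = 6, Q* = 368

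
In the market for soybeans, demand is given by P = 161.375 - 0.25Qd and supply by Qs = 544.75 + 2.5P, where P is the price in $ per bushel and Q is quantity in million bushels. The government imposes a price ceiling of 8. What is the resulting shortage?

Shortage = 48.75

In direct form, Qd = 645.5 - 4P.
At P = 8: Qd = 613.5 and Qs = 564.75.
Shortage = Qd - Qs = 613.5 - 564.75 = 48.75.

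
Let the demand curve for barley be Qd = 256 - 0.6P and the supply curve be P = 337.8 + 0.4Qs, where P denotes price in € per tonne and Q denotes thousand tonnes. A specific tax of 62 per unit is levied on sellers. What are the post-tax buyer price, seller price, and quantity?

P_b = 405, P_s = 343, Q = 13

In direct form, Qs = -844.5 + 2.5P.
The tax drives a wedge P_b - P_s = 62. Substituting P_s = P_b - 62 into supply: Qs = -999.5 + 2.5P_b.
Equate demand and the shifted supply: 256 - 0.6P_b = -999.5 + 2.5P_b, giving 3.1P_b = 1255.5, so P_b = 405.
So P_s = 343 and the quantity traded is Q = 256 - 0.6(405) = 13.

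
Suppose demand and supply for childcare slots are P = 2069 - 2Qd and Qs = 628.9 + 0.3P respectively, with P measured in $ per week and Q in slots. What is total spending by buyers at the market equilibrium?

Total spending by buyers = 395967

Inverting to quantity form: Qd = 1034.5 - 0.5P.
At equilibrium Qd = Qs, so 1034.5 - 0.5P = 628.9 + 0.3P; collecting terms, 405.6 = 0.8P and P* = 507.
Substitute back: Q* = 1034.5 - 0.5(507) = 781.
Total spending by buyers = P* × Q* = 507 × 781 = 395967.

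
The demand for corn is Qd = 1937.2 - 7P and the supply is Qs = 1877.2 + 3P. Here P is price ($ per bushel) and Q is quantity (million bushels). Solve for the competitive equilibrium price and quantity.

P* = 6, Q* = 1895.2

Set Qd = Qs: 1937.2 - 7P = 1877.2 + 3P, so 60 = 10P and P* = 6.
Plugging P* into demand: Q* = 1937.2 - 7(6) = 1895.2.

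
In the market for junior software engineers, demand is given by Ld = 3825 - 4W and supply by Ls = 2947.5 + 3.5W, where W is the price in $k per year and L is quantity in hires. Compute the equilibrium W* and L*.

At equilibrium Ld = Ls, so 3825 - 4W = 2947.5 + 3.5W; collecting terms, 877.5 = 7.5W and W* = 117.
Substitute back: L* = 3825 - 4(117) = 3357.

W* = 117, L* = 3357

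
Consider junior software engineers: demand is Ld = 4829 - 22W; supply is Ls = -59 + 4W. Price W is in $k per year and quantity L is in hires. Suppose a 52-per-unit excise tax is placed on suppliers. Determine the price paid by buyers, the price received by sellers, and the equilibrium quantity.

With a tax of 52 on suppliers, they supply based on the net price W_s = W_b - 52, so Ls = -267 + 4W_b.
Market clearing requires 4829 - 22W_b = -267 + 4W_b; hence 5096 = 26W_b and W_b = 196.
Then W_s = 196 - 52 = 144 and L = 4829 - 22(196) = 517.

W_b = 196, W_s = 144, L = 517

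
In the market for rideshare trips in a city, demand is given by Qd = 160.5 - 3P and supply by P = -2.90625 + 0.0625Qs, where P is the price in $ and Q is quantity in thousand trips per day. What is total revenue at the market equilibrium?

Inverting to quantity form: Qs = 46.5 + 16P.
At equilibrium Qd = Qs, so 160.5 - 3P = 46.5 + 16P; collecting terms, 114 = 19P and P* = 6.
Substitute back: Q* = 160.5 - 3(6) = 142.5.
Total revenue = P* × Q* = 6 × 142.5 = 855.

Total revenue = 855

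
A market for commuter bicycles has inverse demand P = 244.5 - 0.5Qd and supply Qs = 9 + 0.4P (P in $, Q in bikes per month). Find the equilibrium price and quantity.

Solving each curve for Q: Qd = 489 - 2P.
Set Qd = Qs: 489 - 2P = 9 + 0.4P, so 480 = 2.4P and P* = 200.
Plugging P* into demand: Q* = 489 - 2(200) = 89.

P* = 200, Q* = 89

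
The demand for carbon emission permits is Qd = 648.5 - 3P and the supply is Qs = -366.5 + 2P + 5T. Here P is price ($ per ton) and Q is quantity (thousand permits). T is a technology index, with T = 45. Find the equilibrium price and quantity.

With T = 45, supply is Qs = -141.5 + 2P.
Equating demand and supply, 648.5 - 3P = -141.5 + 2P gives 5P = 790, so P* = 158.
Then Q* = 648.5 - 3(158) = 174.5.

P* = 158, Q* = 174.5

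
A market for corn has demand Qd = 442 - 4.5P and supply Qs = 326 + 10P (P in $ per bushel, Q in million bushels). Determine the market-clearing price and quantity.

At equilibrium Qd = Qs, so 442 - 4.5P = 326 + 10P; collecting terms, 116 = 14.5P and P* = 8.
From the demand curve, Q* = 442 - 4.5(8) = 406.

P* = 8, Q* = 406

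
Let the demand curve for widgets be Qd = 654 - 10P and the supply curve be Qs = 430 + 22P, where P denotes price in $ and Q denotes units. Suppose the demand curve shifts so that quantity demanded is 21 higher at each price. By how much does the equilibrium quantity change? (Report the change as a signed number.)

Equating demand and supply, 654 - 10P = 430 + 22P gives 32P = 224, so P* = 7.
Then Q* = 654 - 10(7) = 584.
After the shift, demand is Qd = 675 - 10P.
Re-solving, 32P = 245 gives P = 7.65625 and Q = 598.4375.
ΔQ = 598.4375 - 584 = 14.4375.

ΔQ = 14.4375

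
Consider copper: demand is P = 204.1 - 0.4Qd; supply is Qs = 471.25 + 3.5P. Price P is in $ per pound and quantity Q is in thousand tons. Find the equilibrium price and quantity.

Solving each curve for Q: Qd = 510.25 - 2.5P.
At equilibrium Qd = Qs, so 510.25 - 2.5P = 471.25 + 3.5P; collecting terms, 39 = 6P and P* = 6.5.
Plugging P* into demand: Q* = 510.25 - 2.5(6.5) = 494.

P* = 6.5, Q* = 494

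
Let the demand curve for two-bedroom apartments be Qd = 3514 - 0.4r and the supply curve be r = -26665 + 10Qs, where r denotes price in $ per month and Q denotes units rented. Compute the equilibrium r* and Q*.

Inverting to quantity form: Qs = 2666.5 + 0.1r.
Set Qd = Qs: 3514 - 0.4r = 2666.5 + 0.1r, so 847.5 = 0.5r and r* = 1695.
Plugging r* into demand: Q* = 3514 - 0.4(1695) = 2836.

r* = 1695, Q* = 2836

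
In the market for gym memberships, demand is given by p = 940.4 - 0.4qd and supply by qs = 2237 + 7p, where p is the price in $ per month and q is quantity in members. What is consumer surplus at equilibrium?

Consumer surplus = 1077408.2

In direct form, qd = 2351 - 2.5p.
At equilibrium qd = qs, so 2351 - 2.5p = 2237 + 7p; collecting terms, 114 = 9.5p and p* = 12.
Plugging p* into demand: q* = 2351 - 2.5(12) = 2321.
Demand choke price (qd = 0): p = 2351/2.5 = 940.4. Consumer surplus = ½ × (940.4 - 12) × 2321 = 1077408.2.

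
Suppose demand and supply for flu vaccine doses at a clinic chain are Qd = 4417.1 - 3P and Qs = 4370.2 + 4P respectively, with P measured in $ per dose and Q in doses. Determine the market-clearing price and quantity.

Equating demand and supply, 4417.1 - 3P = 4370.2 + 4P gives 7P = 46.9, so P* = 6.7.
Then Q* = 4417.1 - 3(6.7) = 4397.

P* = 6.7, Q* = 4397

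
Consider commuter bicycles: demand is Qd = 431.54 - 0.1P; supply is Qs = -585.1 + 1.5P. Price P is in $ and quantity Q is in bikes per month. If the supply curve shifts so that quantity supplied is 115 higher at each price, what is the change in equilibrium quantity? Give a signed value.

ΔQ = 7.1875

At equilibrium Qd = Qs, so 431.54 - 0.1P = -585.1 + 1.5P; collecting terms, 1016.64 = 1.6P and P* = 635.4.
Substitute back: Q* = 431.54 - 0.1(635.4) = 368.
After the shift, supply is Qs = -470.1 + 1.5P.
The new intersection has 901.64 = 1.6P, i.e. P = 563.525, Q = 375.1875.
ΔQ = 375.1875 - 368 = 7.1875.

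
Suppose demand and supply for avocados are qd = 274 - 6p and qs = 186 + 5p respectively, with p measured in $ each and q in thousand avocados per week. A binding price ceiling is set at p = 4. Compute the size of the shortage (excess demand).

Shortage = 44

At p = 4: qd = 250 and qs = 206.
Shortage = qd - qs = 250 - 206 = 44.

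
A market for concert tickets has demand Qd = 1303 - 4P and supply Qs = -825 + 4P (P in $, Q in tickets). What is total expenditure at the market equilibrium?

The market clears where 1303 - 4P = -825 + 4P. Rearranging, 8P = 2128, hence P* = 266.
Substitute back: Q* = 1303 - 4(266) = 239.
Total expenditure = P* × Q* = 266 × 239 = 63574.

Total expenditure = 63574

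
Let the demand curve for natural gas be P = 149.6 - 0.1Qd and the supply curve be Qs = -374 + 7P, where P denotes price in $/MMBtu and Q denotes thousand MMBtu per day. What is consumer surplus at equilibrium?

Consumer surplus = 7840.8

Inverting to quantity form: Qd = 1496 - 10P.
Set Qd = Qs: 1496 - 10P = -374 + 7P, so 1870 = 17P and P* = 110.
From the demand curve, Q* = 1496 - 10(110) = 396.
Demand choke price (Qd = 0): P = 1496/10 = 149.6. Consumer surplus = ½ × (149.6 - 110) × 396 = 7840.8.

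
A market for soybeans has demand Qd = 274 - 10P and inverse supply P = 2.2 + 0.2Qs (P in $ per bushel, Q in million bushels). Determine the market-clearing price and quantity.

P* = 19, Q* = 84

Inverting to quantity form: Qs = -11 + 5P.
Set Qd = Qs: 274 - 10P = -11 + 5P, so 285 = 15P and P* = 19.
Substitute back: Q* = 274 - 10(19) = 84.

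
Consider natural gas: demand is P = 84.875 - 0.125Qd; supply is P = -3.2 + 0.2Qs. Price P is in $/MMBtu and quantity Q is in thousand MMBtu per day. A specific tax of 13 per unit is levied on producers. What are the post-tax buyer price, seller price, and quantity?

In direct form, Qd = 679 - 8P and Qs = 16 + 5P.
The tax drives a wedge P_b - P_s = 13. Substituting P_s = P_b - 13 into supply: Qs = -49 + 5P_b.
Market clearing requires 679 - 8P_b = -49 + 5P_b; hence 728 = 13P_b and P_b = 56.
So P_s = 43 and the quantity traded is Q = 679 - 8(56) = 231.

P_b = 56, P_s = 43, Q = 231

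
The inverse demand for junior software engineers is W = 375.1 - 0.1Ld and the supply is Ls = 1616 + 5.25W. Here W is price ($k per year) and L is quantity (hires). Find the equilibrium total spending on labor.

Solving each curve for L: Ld = 3751 - 10W.
Set Ld = Ls: 3751 - 10W = 1616 + 5.25W, so 2135 = 15.25W and W* = 140.
Substitute back: L* = 3751 - 10(140) = 2351.
Total spending on labor = W* × L* = 140 × 2351 = 329140.

Total spending on labor = 329140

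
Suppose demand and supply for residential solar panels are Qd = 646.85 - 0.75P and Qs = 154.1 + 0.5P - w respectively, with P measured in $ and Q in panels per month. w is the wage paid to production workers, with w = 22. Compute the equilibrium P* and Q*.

With w = 22, supply is Qs = 132.1 + 0.5P.
At equilibrium Qd = Qs, so 646.85 - 0.75P = 132.1 + 0.5P; collecting terms, 514.75 = 1.25P and P* = 411.8.
Then Q* = 646.85 - 0.75(411.8) = 338.

P* = 411.8, Q* = 338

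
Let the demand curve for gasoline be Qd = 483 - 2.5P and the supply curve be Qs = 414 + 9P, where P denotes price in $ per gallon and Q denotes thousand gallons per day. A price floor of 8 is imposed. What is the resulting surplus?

With P fixed at 8, quantity demanded is 463 and quantity supplied is 486.
Surplus = Qs - Qd = 486 - 463 = 23.

Surplus = 23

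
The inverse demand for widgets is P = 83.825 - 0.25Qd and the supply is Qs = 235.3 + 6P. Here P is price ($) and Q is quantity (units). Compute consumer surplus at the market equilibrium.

Consumer surplus = 10900.26125

Solving each curve for Q: Qd = 335.3 - 4P.
At equilibrium Qd = Qs, so 335.3 - 4P = 235.3 + 6P; collecting terms, 100 = 10P and P* = 10.
From the demand curve, Q* = 335.3 - 4(10) = 295.3.
Demand choke price (Qd = 0): P = 335.3/4 = 83.825. Consumer surplus = ½ × (83.825 - 10) × 295.3 = 10900.26125.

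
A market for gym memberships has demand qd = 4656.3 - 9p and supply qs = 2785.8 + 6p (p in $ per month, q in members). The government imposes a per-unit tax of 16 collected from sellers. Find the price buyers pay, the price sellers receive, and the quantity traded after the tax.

Sellers keep p_s = p_b - 16 per unit, so supply in terms of the buyer price is qs = 2689.8 + 6p_b.
Equate demand and the shifted supply: 4656.3 - 9p_b = 2689.8 + 6p_b, giving 15p_b = 1966.5, so p_b = 131.1.
So p_s = 115.1 and the quantity traded is q = 4656.3 - 9(131.1) = 3476.4.

p_b = 131.1, p_s = 115.1, q = 3476.4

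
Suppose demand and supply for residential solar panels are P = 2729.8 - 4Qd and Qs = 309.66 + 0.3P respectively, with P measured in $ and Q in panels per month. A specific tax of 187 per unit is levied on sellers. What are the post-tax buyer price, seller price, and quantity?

P_b = 779.8, P_s = 592.8, Q = 487.5

In direct form, Qd = 682.45 - 0.25P.
With a tax of 187 on sellers, they supply based on the net price P_s = P_b - 187, so Qs = 253.56 + 0.3P_b.
Set Qd = Qs: 682.45 - 0.25P_b = 253.56 + 0.3P_b, so 428.89 = 0.55P_b and P_b = 779.8.
So P_s = 592.8 and the quantity traded is Q = 682.45 - 0.25(779.8) = 487.5.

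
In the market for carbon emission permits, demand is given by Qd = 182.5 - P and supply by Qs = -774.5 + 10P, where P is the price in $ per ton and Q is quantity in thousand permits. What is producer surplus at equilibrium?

Producer surplus = 456.0125

At equilibrium Qd = Qs, so 182.5 - P = -774.5 + 10P; collecting terms, 957 = 11P and P* = 87.
From the demand curve, Q* = 182.5 - 87 = 95.5.
Supply choke price (Qs = 0): P = 77.45. Producer surplus = ½ × (87 - 77.45) × 95.5 = 456.0125.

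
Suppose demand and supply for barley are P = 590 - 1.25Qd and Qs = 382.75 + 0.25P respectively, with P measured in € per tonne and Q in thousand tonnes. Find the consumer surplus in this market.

Solving each curve for Q: Qd = 472 - 0.8P.
At equilibrium Qd = Qs, so 472 - 0.8P = 382.75 + 0.25P; collecting terms, 89.25 = 1.05P and P* = 85.
Plugging P* into demand: Q* = 472 - 0.8(85) = 404.
Demand choke price (Qd = 0): P = 472/0.8 = 590. Consumer surplus = ½ × (590 - 85) × 404 = 102010.

Consumer surplus = 102010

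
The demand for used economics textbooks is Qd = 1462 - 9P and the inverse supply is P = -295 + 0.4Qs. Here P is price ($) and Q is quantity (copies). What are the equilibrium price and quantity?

Inverting to quantity form: Qs = 737.5 + 2.5P.
Equating demand and supply, 1462 - 9P = 737.5 + 2.5P gives 11.5P = 724.5, so P* = 63.
Plugging P* into demand: Q* = 1462 - 9(63) = 895.

P* = 63, Q* = 895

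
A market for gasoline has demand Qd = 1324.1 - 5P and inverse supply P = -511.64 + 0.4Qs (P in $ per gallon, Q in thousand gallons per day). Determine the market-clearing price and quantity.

Rewriting in direct form: Qs = 1279.1 + 2.5P.
Set Qd = Qs: 1324.1 - 5P = 1279.1 + 2.5P, so 45 = 7.5P and P* = 6.
Plugging P* into demand: Q* = 1324.1 - 5(6) = 1294.1.

P* = 6, Q* = 1294.1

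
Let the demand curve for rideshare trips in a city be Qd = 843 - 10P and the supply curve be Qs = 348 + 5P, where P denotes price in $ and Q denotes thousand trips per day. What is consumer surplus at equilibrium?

Set Qd = Qs: 843 - 10P = 348 + 5P, so 495 = 15P and P* = 33.
From the demand curve, Q* = 843 - 10(33) = 513.
Demand choke price (Qd = 0): P = 843/10 = 84.3. Consumer surplus = ½ × (84.3 - 33) × 513 = 13158.45.

Consumer surplus = 13158.45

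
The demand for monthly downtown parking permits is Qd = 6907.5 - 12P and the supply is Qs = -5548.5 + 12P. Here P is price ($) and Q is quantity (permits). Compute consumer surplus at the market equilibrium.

Equating demand and supply, 6907.5 - 12P = -5548.5 + 12P gives 24P = 12456, so P* = 519.
Then Q* = 6907.5 - 12(519) = 679.5.
Demand choke price (Qd = 0): P = 6907.5/12 = 575.625. Consumer surplus = ½ × (575.625 - 519) × 679.5 = 19238.34375.

Consumer surplus = 19238.34375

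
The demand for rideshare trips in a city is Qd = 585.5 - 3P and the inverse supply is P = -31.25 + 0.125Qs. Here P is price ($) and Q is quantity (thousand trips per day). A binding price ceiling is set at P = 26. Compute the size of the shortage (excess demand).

In direct form, Qs = 250 + 8P.
At P = 26: Qd = 507.5 and Qs = 458.
Shortage = Qd - Qs = 507.5 - 458 = 49.5.

Shortage = 49.5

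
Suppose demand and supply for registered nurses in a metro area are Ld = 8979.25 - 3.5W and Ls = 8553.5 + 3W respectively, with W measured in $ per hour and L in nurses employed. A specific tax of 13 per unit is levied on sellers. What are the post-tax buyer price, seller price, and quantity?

With a tax of 13 on sellers, they supply based on the net price W_s = W_b - 13, so Ls = 8514.5 + 3W_b.
Equate demand and the shifted supply: 8979.25 - 3.5W_b = 8514.5 + 3W_b, giving 6.5W_b = 464.75, so W_b = 71.5.
So W_s = 58.5 and the quantity traded is L = 8979.25 - 3.5(71.5) = 8729.

W_b = 71.5, W_s = 58.5, L = 8729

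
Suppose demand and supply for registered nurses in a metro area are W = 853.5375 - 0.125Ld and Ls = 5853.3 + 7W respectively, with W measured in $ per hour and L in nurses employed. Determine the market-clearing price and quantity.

W* = 65, L* = 6308.3

Solving each curve for L: Ld = 6828.3 - 8W.
The market clears where 6828.3 - 8W = 5853.3 + 7W. Rearranging, 15W = 975, hence W* = 65.
Plugging W* into demand: L* = 6828.3 - 8(65) = 6308.3.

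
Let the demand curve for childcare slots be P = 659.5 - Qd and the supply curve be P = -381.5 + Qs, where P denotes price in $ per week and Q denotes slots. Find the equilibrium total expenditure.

Rewriting in direct form: Qd = 659.5 - P and Qs = 381.5 + P.
At equilibrium Qd = Qs, so 659.5 - P = 381.5 + P; collecting terms, 278 = 2P and P* = 139.
From the demand curve, Q* = 659.5 - 139 = 520.5.
Total expenditure = P* × Q* = 139 × 520.5 = 72349.5.

Total expenditure = 72349.5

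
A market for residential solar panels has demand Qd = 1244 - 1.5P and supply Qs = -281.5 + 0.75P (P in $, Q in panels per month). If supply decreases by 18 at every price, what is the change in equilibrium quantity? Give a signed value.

ΔQ = -12

The market clears where 1244 - 1.5P = -281.5 + 0.75P. Rearranging, 2.25P = 1525.5, hence P* = 678.
Substitute back: Q* = 1244 - 1.5(678) = 227.
After the shift, supply is Qs = -299.5 + 0.75P.
New equilibrium: 1543.5 = 2.25P, so P = 686 and Q = 215.
ΔQ = 215 - 227 = -12.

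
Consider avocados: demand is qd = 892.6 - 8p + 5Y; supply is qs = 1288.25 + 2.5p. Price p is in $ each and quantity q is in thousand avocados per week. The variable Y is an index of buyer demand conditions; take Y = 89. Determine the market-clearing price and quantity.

With Y = 89, demand is qd = 1337.6 - 8p.
Set qd = qs: 1337.6 - 8p = 1288.25 + 2.5p, so 49.35 = 10.5p and p* = 4.7.
From the demand curve, q* = 1337.6 - 8(4.7) = 1300.

p* = 4.7, q* = 1300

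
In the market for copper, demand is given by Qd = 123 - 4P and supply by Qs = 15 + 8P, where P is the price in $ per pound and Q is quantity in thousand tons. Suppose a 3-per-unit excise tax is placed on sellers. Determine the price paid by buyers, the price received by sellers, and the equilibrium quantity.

With a tax of 3 on sellers, they supply based on the net price P_s = P_b - 3, so Qs = -9 + 8P_b.
Equate demand and the shifted supply: 123 - 4P_b = -9 + 8P_b, giving 12P_b = 132, so P_b = 11.
So P_s = 8 and the quantity traded is Q = 123 - 4(11) = 79.

P_b = 11, P_s = 8, Q = 79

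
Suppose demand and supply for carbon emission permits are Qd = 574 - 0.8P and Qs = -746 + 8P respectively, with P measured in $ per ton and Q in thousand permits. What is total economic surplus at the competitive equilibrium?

Total surplus = 141704.75

Set Qd = Qs: 574 - 0.8P = -746 + 8P, so 1320 = 8.8P and P* = 150.
Then Q* = 574 - 0.8(150) = 454.
Demand choke price = 717.5; supply choke price = 93.25. CS = ½(717.5 - 150)(454) = 128822.5; PS = ½(150 - 93.25)(454) = 12882.25. Total surplus = 141704.75.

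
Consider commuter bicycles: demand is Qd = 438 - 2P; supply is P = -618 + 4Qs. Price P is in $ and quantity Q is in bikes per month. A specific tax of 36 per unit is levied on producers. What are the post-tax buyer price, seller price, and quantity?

Inverting to quantity form: Qs = 154.5 + 0.25P.
With a tax of 36 on producers, they supply based on the net price P_s = P_b - 36, so Qs = 145.5 + 0.25P_b.
Set Qd = Qs: 438 - 2P_b = 145.5 + 0.25P_b, so 292.5 = 2.25P_b and P_b = 130.
Then P_s = 130 - 36 = 94 and Q = 438 - 2(130) = 178.

P_b = 130, P_s = 94, Q = 178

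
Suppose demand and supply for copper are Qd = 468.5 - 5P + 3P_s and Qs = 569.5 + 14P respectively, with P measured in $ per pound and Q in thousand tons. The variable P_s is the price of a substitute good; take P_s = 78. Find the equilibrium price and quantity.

With P_s = 78, demand is Qd = 702.5 - 5P.
At equilibrium Qd = Qs, so 702.5 - 5P = 569.5 + 14P; collecting terms, 133 = 19P and P* = 7.
From the demand curve, Q* = 702.5 - 5(7) = 667.5.

P* = 7, Q* = 667.5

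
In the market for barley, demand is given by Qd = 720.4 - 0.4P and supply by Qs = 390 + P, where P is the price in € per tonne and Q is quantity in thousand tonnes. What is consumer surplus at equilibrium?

Equating demand and supply, 720.4 - 0.4P = 390 + P gives 1.4P = 330.4, so P* = 236.
Plugging P* into demand: Q* = 720.4 - 0.4(236) = 626.
Demand choke price (Qd = 0): P = 720.4/0.4 = 1801. Consumer surplus = ½ × (1801 - 236) × 626 = 489845.

Consumer surplus = 489845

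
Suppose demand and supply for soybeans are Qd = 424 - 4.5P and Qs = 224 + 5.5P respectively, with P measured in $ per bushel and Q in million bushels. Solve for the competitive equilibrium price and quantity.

Set Qd = Qs: 424 - 4.5P = 224 + 5.5P, so 200 = 10P and P* = 20.
Then Q* = 424 - 4.5(20) = 334.

P* = 20, Q* = 334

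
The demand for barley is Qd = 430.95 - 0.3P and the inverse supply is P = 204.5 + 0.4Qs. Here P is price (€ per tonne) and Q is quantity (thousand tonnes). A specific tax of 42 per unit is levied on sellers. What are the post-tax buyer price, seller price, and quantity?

In direct form, Qs = -511.25 + 2.5P.
Sellers keep P_s = P_b - 42 per unit, so supply in terms of the buyer price is Qs = -616.25 + 2.5P_b.
Set Qd = Qs: 430.95 - 0.3P_b = -616.25 + 2.5P_b, so 1047.2 = 2.8P_b and P_b = 374.
So P_s = 332 and the quantity traded is Q = 430.95 - 0.3(374) = 318.75.

P_b = 374, P_s = 332, Q = 318.75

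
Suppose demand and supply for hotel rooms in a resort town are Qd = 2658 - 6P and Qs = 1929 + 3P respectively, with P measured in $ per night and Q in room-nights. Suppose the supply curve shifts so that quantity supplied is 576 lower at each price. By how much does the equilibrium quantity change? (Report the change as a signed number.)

The market clears where 2658 - 6P = 1929 + 3P. Rearranging, 9P = 729, hence P* = 81.
From the demand curve, Q* = 2658 - 6(81) = 2172.
After the shift, supply is Qs = 1353 + 3P.
The new intersection has 1305 = 9P, i.e. P = 145, Q = 1788.
ΔQ = 1788 - 2172 = -384.

ΔQ = -384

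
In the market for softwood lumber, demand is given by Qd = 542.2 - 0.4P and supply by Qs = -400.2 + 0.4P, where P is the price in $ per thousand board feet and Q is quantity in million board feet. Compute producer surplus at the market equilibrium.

The market clears where 542.2 - 0.4P = -400.2 + 0.4P. Rearranging, 0.8P = 942.4, hence P* = 1178.
Then Q* = 542.2 - 0.4(1178) = 71.
Supply choke price (Qs = 0): P = 1000.5. Producer surplus = ½ × (1178 - 1000.5) × 71 = 6301.25.

Producer surplus = 6301.25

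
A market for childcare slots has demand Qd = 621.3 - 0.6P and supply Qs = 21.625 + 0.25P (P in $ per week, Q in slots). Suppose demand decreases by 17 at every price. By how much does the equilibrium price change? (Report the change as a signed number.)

Set Qd = Qs: 621.3 - 0.6P = 21.625 + 0.25P, so 599.675 = 0.85P and P* = 705.5.
From the demand curve, Q* = 621.3 - 0.6(705.5) = 198.
After the shift, demand is Qd = 604.3 - 0.6P.
Re-solving, 0.85P = 582.675 gives P = 685.5 and Q = 193.
ΔP = 685.5 - 705.5 = -20.

ΔP = -20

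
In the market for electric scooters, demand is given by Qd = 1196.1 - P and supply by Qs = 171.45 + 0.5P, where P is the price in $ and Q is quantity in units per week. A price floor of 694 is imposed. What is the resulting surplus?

At P = 694: Qd = 502.1 and Qs = 518.45.
Surplus = Qs - Qd = 518.45 - 502.1 = 16.35.

Surplus = 16.35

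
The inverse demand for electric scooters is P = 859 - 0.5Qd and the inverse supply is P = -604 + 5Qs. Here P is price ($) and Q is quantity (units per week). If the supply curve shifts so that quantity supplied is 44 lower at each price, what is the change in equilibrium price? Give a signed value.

ΔP = 20

Inverting to quantity form: Qd = 1718 - 2P and Qs = 120.8 + 0.2P.
At equilibrium Qd = Qs, so 1718 - 2P = 120.8 + 0.2P; collecting terms, 1597.2 = 2.2P and P* = 726.
Plugging P* into demand: Q* = 1718 - 2(726) = 266.
After the shift, supply is Qs = 76.8 + 0.2P.
The new intersection has 1641.2 = 2.2P, i.e. P = 746, Q = 226.
ΔP = 746 - 726 = 20.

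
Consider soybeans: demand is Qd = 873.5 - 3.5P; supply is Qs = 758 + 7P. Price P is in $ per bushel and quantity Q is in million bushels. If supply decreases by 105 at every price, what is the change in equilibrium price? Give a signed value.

At equilibrium Qd = Qs, so 873.5 - 3.5P = 758 + 7P; collecting terms, 115.5 = 10.5P and P* = 11.
Plugging P* into demand: Q* = 873.5 - 3.5(11) = 835.
After the shift, supply is Qs = 653 + 7P.
The new intersection has 220.5 = 10.5P, i.e. P = 21, Q = 800.
ΔP = 21 - 11 = 10.

ΔP = 10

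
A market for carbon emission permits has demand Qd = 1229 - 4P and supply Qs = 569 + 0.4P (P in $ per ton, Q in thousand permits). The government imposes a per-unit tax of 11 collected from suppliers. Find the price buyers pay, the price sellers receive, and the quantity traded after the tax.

P_b = 151, P_s = 140, Q = 625

Suppliers keep P_s = P_b - 11 per unit, so supply in terms of the buyer price is Qs = 564.6 + 0.4P_b.
Equate demand and the shifted supply: 1229 - 4P_b = 564.6 + 0.4P_b, giving 4.4P_b = 664.4, so P_b = 151.
Then P_s = 151 - 11 = 140 and Q = 1229 - 4(151) = 625.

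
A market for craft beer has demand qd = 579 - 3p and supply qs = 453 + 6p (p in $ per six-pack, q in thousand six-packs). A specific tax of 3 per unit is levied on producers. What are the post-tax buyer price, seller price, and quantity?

p_b = 16, p_s = 13, q = 531

The tax drives a wedge p_b - p_s = 3. Substituting p_s = p_b - 3 into supply: qs = 435 + 6p_b.
Set qd = qs: 579 - 3p_b = 435 + 6p_b, so 144 = 9p_b and p_b = 16.
Then p_s = 16 - 3 = 13 and q = 579 - 3(16) = 531.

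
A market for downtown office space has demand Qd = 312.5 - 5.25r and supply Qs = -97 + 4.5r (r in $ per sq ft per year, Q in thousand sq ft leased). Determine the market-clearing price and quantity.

r* = 42, Q* = 92

The market clears where 312.5 - 5.25r = -97 + 4.5r. Rearranging, 9.75r = 409.5, hence r* = 42.
Plugging r* into demand: Q* = 312.5 - 5.25(42) = 92.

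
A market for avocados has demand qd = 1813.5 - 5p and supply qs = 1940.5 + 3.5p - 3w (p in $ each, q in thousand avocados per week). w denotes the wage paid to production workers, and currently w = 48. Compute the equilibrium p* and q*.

With w = 48, supply is qs = 1796.5 + 3.5p.
Set qd = qs: 1813.5 - 5p = 1796.5 + 3.5p, so 17 = 8.5p and p* = 2.
Then q* = 1813.5 - 5(2) = 1803.5.

p* = 2, q* = 1803.5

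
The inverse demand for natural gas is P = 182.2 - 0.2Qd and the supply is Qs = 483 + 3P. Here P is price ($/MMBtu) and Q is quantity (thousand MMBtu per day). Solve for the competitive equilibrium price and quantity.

In direct form, Qd = 911 - 5P.
Equating demand and supply, 911 - 5P = 483 + 3P gives 8P = 428, so P* = 53.5.
Plugging P* into demand: Q* = 911 - 5(53.5) = 643.5.

P* = 53.5, Q* = 643.5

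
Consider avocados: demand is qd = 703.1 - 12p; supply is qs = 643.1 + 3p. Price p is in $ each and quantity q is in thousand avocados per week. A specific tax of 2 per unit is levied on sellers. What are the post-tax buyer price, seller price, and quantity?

p_b = 4.4, p_s = 2.4, q = 650.3

Sellers keep p_s = p_b - 2 per unit, so supply in terms of the buyer price is qs = 637.1 + 3p_b.
Equate demand and the shifted supply: 703.1 - 12p_b = 637.1 + 3p_b, giving 15p_b = 66, so p_b = 4.4.
So p_s = 2.4 and the quantity traded is q = 703.1 - 12(4.4) = 650.3.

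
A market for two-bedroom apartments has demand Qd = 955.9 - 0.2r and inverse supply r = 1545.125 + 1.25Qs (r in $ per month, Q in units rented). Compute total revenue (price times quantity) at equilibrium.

Solving each curve for Q: Qs = -1236.1 + 0.8r.
At equilibrium Qd = Qs, so 955.9 - 0.2r = -1236.1 + 0.8r; collecting terms, 2192 = r and r* = 2192.
Then Q* = 955.9 - 0.2(2192) = 517.5.
Total revenue = r* × Q* = 2192 × 517.5 = 1134360.

Total revenue = 1134360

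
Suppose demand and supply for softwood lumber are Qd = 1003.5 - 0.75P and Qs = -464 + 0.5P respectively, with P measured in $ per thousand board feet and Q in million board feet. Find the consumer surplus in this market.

Set Qd = Qs: 1003.5 - 0.75P = -464 + 0.5P, so 1467.5 = 1.25P and P* = 1174.
Plugging P* into demand: Q* = 1003.5 - 0.75(1174) = 123.
Demand choke price (Qd = 0): P = 1003.5/0.75 = 1338. Consumer surplus = ½ × (1338 - 1174) × 123 = 10086.

Consumer surplus = 10086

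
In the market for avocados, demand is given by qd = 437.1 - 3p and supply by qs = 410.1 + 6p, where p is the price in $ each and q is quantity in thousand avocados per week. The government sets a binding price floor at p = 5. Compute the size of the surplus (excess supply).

At p = 5: qd = 422.1 and qs = 440.1.
Surplus = qs - qd = 440.1 - 422.1 = 18.

Surplus = 18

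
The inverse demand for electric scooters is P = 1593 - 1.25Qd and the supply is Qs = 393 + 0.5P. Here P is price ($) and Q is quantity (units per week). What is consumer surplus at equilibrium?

Consumer surplus = 334890

Rewriting in direct form: Qd = 1274.4 - 0.8P.
Set Qd = Qs: 1274.4 - 0.8P = 393 + 0.5P, so 881.4 = 1.3P and P* = 678.
Then Q* = 1274.4 - 0.8(678) = 732.
Demand choke price (Qd = 0): P = 1274.4/0.8 = 1593. Consumer surplus = ½ × (1593 - 678) × 732 = 334890.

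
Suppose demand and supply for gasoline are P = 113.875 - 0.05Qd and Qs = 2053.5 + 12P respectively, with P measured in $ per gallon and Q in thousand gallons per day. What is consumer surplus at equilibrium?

Inverting to quantity form: Qd = 2277.5 - 20P.
At equilibrium Qd = Qs, so 2277.5 - 20P = 2053.5 + 12P; collecting terms, 224 = 32P and P* = 7.
Plugging P* into demand: Q* = 2277.5 - 20(7) = 2137.5.
Demand choke price (Qd = 0): P = 2277.5/20 = 113.875. Consumer surplus = ½ × (113.875 - 7) × 2137.5 = 114222.65625.

Consumer surplus = 114222.65625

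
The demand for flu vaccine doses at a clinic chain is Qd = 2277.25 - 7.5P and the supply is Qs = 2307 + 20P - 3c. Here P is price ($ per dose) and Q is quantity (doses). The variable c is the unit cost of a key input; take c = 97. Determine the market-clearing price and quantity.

With c = 97, supply is Qs = 2016 + 20P.
Equating demand and supply, 2277.25 - 7.5P = 2016 + 20P gives 27.5P = 261.25, so P* = 9.5.
From the demand curve, Q* = 2277.25 - 7.5(9.5) = 2206.

P* = 9.5, Q* = 2206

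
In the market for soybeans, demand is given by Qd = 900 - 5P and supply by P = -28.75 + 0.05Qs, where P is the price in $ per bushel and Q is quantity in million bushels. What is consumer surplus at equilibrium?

Consumer surplus = 69722.5

In direct form, Qs = 575 + 20P.
Equating demand and supply, 900 - 5P = 575 + 20P gives 25P = 325, so P* = 13.
From the demand curve, Q* = 900 - 5(13) = 835.
Demand choke price (Qd = 0): P = 900/5 = 180. Consumer surplus = ½ × (180 - 13) × 835 = 69722.5.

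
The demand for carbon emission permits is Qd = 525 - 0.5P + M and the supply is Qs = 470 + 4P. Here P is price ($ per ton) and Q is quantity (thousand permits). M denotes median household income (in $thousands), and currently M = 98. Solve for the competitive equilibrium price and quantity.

P* = 34, Q* = 606

With M = 98, demand is Qd = 623 - 0.5P.
The market clears where 623 - 0.5P = 470 + 4P. Rearranging, 4.5P = 153, hence P* = 34.
From the demand curve, Q* = 623 - 0.5(34) = 606.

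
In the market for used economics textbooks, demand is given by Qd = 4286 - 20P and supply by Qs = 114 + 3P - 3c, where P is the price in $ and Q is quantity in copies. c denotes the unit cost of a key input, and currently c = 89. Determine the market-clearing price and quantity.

P* = 193, Q* = 426

With c = 89, supply is Qs = -153 + 3P.
Set Qd = Qs: 4286 - 20P = -153 + 3P, so 4439 = 23P and P* = 193.
Plugging P* into demand: Q* = 4286 - 20(193) = 426.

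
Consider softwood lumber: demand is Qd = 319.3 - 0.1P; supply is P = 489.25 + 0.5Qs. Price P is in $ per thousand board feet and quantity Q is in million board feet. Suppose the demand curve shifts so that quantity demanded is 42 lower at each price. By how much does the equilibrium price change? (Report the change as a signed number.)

ΔP = -20

Solving each curve for Q: Qs = -978.5 + 2P.
The market clears where 319.3 - 0.1P = -978.5 + 2P. Rearranging, 2.1P = 1297.8, hence P* = 618.
Plugging P* into demand: Q* = 319.3 - 0.1(618) = 257.5.
After the shift, demand is Qd = 277.3 - 0.1P.
New equilibrium: 1255.8 = 2.1P, so P = 598 and Q = 217.5.
ΔP = 598 - 618 = -20.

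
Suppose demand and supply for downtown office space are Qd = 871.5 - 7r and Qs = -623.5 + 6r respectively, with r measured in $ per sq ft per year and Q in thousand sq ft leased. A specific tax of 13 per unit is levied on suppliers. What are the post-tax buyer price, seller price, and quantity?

The tax drives a wedge r_b - r_s = 13. Substituting r_s = r_b - 13 into supply: Qs = -701.5 + 6r_b.
Equate demand and the shifted supply: 871.5 - 7r_b = -701.5 + 6r_b, giving 13r_b = 1573, so r_b = 121.
Then r_s = 121 - 13 = 108 and Q = 871.5 - 7(121) = 24.5.

r_b = 121, r_s = 108, Q = 24.5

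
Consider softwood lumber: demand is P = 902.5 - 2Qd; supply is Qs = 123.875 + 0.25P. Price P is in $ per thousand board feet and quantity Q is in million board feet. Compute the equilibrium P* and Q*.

Inverting to quantity form: Qd = 451.25 - 0.5P.
Set Qd = Qs: 451.25 - 0.5P = 123.875 + 0.25P, so 327.375 = 0.75P and P* = 436.5.
Substitute back: Q* = 451.25 - 0.5(436.5) = 233.

P* = 436.5, Q* = 233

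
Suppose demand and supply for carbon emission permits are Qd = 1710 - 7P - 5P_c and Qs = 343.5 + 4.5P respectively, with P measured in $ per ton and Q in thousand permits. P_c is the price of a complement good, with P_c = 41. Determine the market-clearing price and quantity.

P* = 101, Q* = 798

With P_c = 41, demand is Qd = 1505 - 7P.
Equating demand and supply, 1505 - 7P = 343.5 + 4.5P gives 11.5P = 1161.5, so P* = 101.
Then Q* = 1505 - 7(101) = 798.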